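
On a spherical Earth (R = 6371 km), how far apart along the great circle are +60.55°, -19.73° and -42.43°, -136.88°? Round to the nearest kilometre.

15441 km

Δλ = -136.88 − -19.73 = -117.15°.
Δφ = -42.43 − 60.55 = -102.98°.
a = sin²(Δφ/2) + cos φ₁ · cos φ₂ · sin²(Δλ/2) = 0.876554.
c = 2·atan2(√a, √(1−a)) = 2.42357 rad → d = 6371·c ≈ 15440.56 km.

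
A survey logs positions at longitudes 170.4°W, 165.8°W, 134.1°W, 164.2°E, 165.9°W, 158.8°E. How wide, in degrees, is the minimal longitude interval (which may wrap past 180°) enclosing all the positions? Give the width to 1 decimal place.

Sort the longitudes: -170.4°, -165.9°, -165.8°, -134.1°, +158.8°, +164.2°.
Eastward gaps between consecutive values (wrapping around): 4.5°, 0.1°, 31.7°, 292.9°, 5.4°, 25.4°.
Largest gap = 292.9° ⇒ minimal covering band is its complement: 360° − 292.9° = 67.1°.
Band runs from +158.8° eastward to -134.1°, crossing the antimeridian.

67.1°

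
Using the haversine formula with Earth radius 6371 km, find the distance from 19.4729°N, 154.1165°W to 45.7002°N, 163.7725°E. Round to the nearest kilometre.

Δλ = 163.7725 − -154.1165 = 317.8890°; wrapped into (−180°, 180°]: -42.1110°.
Δφ = 45.7002 − 19.4729 = 26.2273°.
a = sin²(Δφ/2) + cos φ₁ · cos φ₂ · sin²(Δλ/2) = 0.136468.
c = 2·atan2(√a, √(1−a)) = 0.75676 rad → d = 6371·c ≈ 4821.32 km.

4821 km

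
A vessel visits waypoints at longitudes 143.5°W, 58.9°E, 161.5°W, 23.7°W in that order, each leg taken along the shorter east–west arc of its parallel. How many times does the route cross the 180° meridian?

2

Leg 1: -143.5° → +58.9°, shortest Δλ = -157.6° (west) — crosses 180°.
Leg 2: +58.9° → -161.5°, shortest Δλ = 139.6° (east) — crosses 180°.
Leg 3: -161.5° → -23.7°, shortest Δλ = 137.8° (east) — does not cross 180°.
Total crossings: 2.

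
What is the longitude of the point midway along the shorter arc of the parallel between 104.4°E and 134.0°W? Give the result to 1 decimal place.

Signed shortest Δλ from +104.4° to -134.0° is +121.6°.
Midpoint longitude = +104.4° + (+121.6°)/2 = +104.4° + 60.8° = +165.2°.
(The naïve average (+104.4 + -134.0)/2 = -14.8° is on the wrong side of the globe.)

165.2°E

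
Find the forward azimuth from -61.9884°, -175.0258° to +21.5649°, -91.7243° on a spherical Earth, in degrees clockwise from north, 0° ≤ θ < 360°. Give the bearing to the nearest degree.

Δλ = -91.7243 − -175.0258 = 83.3015°.
θ = atan2( sin Δλ · cos φ₂ , cos φ₁ · sin φ₂ − sin φ₁ · cos φ₂ · cos Δλ )
  = atan2(0.92365, 0.26839) = 73.797° → normalised to [0°, 360°): 73.797°.

74°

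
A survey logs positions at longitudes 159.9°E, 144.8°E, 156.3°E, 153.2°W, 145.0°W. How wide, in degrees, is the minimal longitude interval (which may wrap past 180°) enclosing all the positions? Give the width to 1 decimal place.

Sort the longitudes: -153.2°, -145.0°, +144.8°, +156.3°, +159.9°.
Eastward gaps between consecutive values (wrapping around): 8.2°, 289.8°, 11.5°, 3.6°, 46.9°.
Largest gap = 289.8° ⇒ minimal covering band is its complement: 360° − 289.8° = 70.2°.
Band runs from +144.8° eastward to -145.0°, crossing the antimeridian.

70.2°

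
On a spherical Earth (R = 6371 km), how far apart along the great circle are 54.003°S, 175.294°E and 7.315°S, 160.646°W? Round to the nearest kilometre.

Δλ = -160.646 − 175.294 = -335.940°; wrapped into (−180°, 180°]: 24.060°.
Δφ = -7.315 − -54.003 = 46.688°.
a = sin²(Δφ/2) + cos φ₁ · cos φ₂ · sin²(Δλ/2) = 0.182339.
c = 2·atan2(√a, √(1−a)) = 0.88237 rad → d = 6371·c ≈ 5621.58 km.

5622 km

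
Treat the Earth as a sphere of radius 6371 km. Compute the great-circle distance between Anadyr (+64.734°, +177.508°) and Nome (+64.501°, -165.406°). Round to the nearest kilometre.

812 km

Δλ = -165.406 − 177.508 = -342.914°; wrapped into (−180°, 180°]: 17.086°.
Δφ = 64.501 − 64.734 = -0.233°.
a = sin²(Δφ/2) + cos φ₁ · cos φ₂ · sin²(Δλ/2) = 0.004059.
c = 2·atan2(√a, √(1−a)) = 0.12751 rad → d = 6371·c ≈ 812.34 km.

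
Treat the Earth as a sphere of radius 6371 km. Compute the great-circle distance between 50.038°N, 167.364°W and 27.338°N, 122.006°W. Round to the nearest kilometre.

Δλ = -122.006 − -167.364 = 45.358°.
Δφ = 27.338 − 50.038 = -22.700°.
a = sin²(Δφ/2) + cos φ₁ · cos φ₂ · sin²(Δλ/2) = 0.123550.
c = 2·atan2(√a, √(1−a)) = 0.71834 rad → d = 6371·c ≈ 4576.53 km.

4577 km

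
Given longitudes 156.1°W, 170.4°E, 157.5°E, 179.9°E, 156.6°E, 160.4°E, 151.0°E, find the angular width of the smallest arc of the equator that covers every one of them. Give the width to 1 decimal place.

Sort the longitudes: -156.1°, +151.0°, +156.6°, +157.5°, +160.4°, +170.4°, +179.9°.
Eastward gaps between consecutive values (wrapping around): 307.1°, 5.6°, 0.9°, 2.9°, 10.0°, 9.5°, 24.0°.
Largest gap = 307.1° ⇒ minimal covering band is its complement: 360° − 307.1° = 52.9°.
Band runs from +151.0° eastward to -156.1°, crossing the antimeridian.

52.9°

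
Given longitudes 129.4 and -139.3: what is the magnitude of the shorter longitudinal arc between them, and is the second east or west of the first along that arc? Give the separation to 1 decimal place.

Raw difference: -139.3 − 129.4 = -268.7°.
Normalise into (−180°, 180°]: -268.7° + 360° = 91.3°.
Positive ⇒ the second point lies to the east; separation 91.3°.

91.3° east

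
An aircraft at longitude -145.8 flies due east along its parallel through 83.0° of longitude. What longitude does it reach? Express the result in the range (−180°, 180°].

-62.8°

Start at -145.8°; shift +83.0° → -62.8°.
-62.8° already lies in (−180°, 180°].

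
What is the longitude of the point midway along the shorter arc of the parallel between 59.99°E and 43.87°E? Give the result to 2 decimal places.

Signed shortest Δλ from +59.99° to +43.87° is -16.12°.
Midpoint longitude = +59.99° + (-16.12°)/2 = +59.99° − 8.06° = +51.93°.

51.93°E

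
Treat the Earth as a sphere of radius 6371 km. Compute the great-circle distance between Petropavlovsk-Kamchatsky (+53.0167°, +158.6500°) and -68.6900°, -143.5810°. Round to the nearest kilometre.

14330 km

Δλ = -143.5810 − 158.6500 = -302.2310°; wrapped into (−180°, 180°]: 57.7690°.
Δφ = -68.6900 − 53.0167 = -121.7067°.
a = sin²(Δφ/2) + cos φ₁ · cos φ₂ · sin²(Δλ/2) = 0.813798.
c = 2·atan2(√a, √(1−a)) = 2.24926 rad → d = 6371·c ≈ 14330.02 km.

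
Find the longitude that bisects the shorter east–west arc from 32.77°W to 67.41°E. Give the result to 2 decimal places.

17.32°E

Signed shortest Δλ from -32.77° to +67.41° is +100.18°.
Midpoint longitude = -32.77° + (+100.18°)/2 = -32.77° + 50.09° = +17.32°.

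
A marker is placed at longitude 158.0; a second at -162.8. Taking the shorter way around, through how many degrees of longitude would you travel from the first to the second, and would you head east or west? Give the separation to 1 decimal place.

Raw difference: -162.8 − 158.0 = -320.8°.
Normalise into (−180°, 180°]: -320.8° + 360° = 39.2°.
Positive ⇒ the second point lies to the east; separation 39.2°.

39.2° east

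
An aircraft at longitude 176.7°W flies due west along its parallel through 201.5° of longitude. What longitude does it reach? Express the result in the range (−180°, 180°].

Start at -176.7°; shift −201.5° → -378.2°.
-378.2° lies outside (−180°, 180°]; add 360° → -18.2°.

18.2°W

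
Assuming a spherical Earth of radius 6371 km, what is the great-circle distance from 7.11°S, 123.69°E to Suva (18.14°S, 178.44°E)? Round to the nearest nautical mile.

3263 nmi

Δλ = 178.44 − 123.69 = 54.75°.
Δφ = -18.14 − -7.11 = -11.03°.
a = sin²(Δφ/2) + cos φ₁ · cos φ₂ · sin²(Δλ/2) = 0.208611.
c = 2·atan2(√a, √(1−a)) = 0.94865 rad → d = 6371·c ≈ 6043.86 km ≈ 3263.43 nmi.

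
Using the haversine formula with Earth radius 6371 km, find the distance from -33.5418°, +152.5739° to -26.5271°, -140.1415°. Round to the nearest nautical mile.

3463 nmi

Δλ = -140.1415 − 152.5739 = -292.7154°; wrapped into (−180°, 180°]: 67.2846°.
Δφ = -26.5271 − -33.5418 = 7.0147°.
a = sin²(Δφ/2) + cos φ₁ · cos φ₂ · sin²(Δλ/2) = 0.232626.
c = 2·atan2(√a, √(1−a)) = 1.00659 rad → d = 6371·c ≈ 6412.97 km ≈ 3462.73 nmi.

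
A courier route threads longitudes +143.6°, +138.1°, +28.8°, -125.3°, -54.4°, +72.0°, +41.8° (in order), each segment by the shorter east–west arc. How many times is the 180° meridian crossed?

Leg 1: +143.6° → +138.1°, shortest Δλ = -5.5° (west) — does not cross 180°.
Leg 2: +138.1° → +28.8°, shortest Δλ = -109.3° (west) — does not cross 180°.
Leg 3: +28.8° → -125.3°, shortest Δλ = -154.1° (west) — does not cross 180°.
Leg 4: -125.3° → -54.4°, shortest Δλ = 70.9° (east) — does not cross 180°.
Leg 5: -54.4° → +72.0°, shortest Δλ = 126.4° (east) — does not cross 180°.
Leg 6: +72.0° → +41.8°, shortest Δλ = -30.2° (west) — does not cross 180°.
Total crossings: 0.

0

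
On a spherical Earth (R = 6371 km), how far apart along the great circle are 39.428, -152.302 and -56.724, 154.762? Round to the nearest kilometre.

11786 km

Δλ = 154.762 − -152.302 = 307.064°; wrapped into (−180°, 180°]: -52.936°.
Δφ = -56.724 − 39.428 = -96.152°.
a = sin²(Δφ/2) + cos φ₁ · cos φ₂ · sin²(Δλ/2) = 0.637771.
c = 2·atan2(√a, √(1−a)) = 1.84995 rad → d = 6371·c ≈ 11786.03 km.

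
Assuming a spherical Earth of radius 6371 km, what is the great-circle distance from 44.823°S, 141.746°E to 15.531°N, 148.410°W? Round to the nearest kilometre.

Δλ = -148.410 − 141.746 = -290.156°; wrapped into (−180°, 180°]: 69.844°.
Δφ = 15.531 − -44.823 = 60.354°.
a = sin²(Δφ/2) + cos φ₁ · cos φ₂ · sin²(Δλ/2) = 0.476634.
c = 2·atan2(√a, √(1−a)) = 1.52405 rad → d = 6371·c ≈ 9709.71 km.

9710 km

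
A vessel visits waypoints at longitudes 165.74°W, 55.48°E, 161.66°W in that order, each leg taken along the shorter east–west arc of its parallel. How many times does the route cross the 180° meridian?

Leg 1: -165.74° → +55.48°, shortest Δλ = -138.78° (west) — crosses 180°.
Leg 2: +55.48° → -161.66°, shortest Δλ = 142.86° (east) — crosses 180°.
Total crossings: 2.

2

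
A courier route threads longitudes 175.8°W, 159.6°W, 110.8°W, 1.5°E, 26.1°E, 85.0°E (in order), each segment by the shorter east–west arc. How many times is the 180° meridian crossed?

Leg 1: -175.8° → -159.6°, shortest Δλ = 16.2° (east) — does not cross 180°.
Leg 2: -159.6° → -110.8°, shortest Δλ = 48.8° (east) — does not cross 180°.
Leg 3: -110.8° → +1.5°, shortest Δλ = 112.3° (east) — does not cross 180°.
Leg 4: +1.5° → +26.1°, shortest Δλ = 24.6° (east) — does not cross 180°.
Leg 5: +26.1° → +85.0°, shortest Δλ = 58.9° (east) — does not cross 180°.
Total crossings: 0.

0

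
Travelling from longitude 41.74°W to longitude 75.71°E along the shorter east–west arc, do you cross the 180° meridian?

No

Signed shortest Δλ = ((75.71 − -41.74 + 180) mod 360) − 180 = 117.45°.
Going east by 117.45° from -41.74° reaches +75.71° without touching 180°.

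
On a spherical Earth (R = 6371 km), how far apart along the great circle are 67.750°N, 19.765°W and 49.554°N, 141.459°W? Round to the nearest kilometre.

Δλ = -141.459 − -19.765 = -121.694°.
Δφ = 49.554 − 67.750 = -18.196°.
a = sin²(Δφ/2) + cos φ₁ · cos φ₂ · sin²(Δλ/2) = 0.212351.
c = 2·atan2(√a, √(1−a)) = 0.95783 rad → d = 6371·c ≈ 6102.33 km.

6102 km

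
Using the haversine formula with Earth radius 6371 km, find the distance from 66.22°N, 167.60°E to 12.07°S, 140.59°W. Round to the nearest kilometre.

9673 km

Δλ = -140.59 − 167.60 = -308.19°; wrapped into (−180°, 180°]: 51.81°.
Δφ = -12.07 − 66.22 = -78.29°.
a = sin²(Δφ/2) + cos φ₁ · cos φ₂ · sin²(Δλ/2) = 0.473781.
c = 2·atan2(√a, √(1−a)) = 1.51833 rad → d = 6371·c ≈ 9673.31 km.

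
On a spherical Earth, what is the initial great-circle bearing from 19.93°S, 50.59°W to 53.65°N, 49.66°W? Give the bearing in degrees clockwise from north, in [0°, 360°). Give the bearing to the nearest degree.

Δλ = -49.66 − -50.59 = 0.93°.
θ = atan2( sin Δλ · cos φ₂ , cos φ₁ · sin φ₂ − sin φ₁ · cos φ₂ · cos Δλ )
  = atan2(0.00962, 0.95919) = 0.575° → normalised to [0°, 360°): 0.575°.

1°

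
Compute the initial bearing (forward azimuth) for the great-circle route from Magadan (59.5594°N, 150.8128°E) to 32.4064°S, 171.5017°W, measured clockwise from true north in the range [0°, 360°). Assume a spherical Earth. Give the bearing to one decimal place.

Δλ = -171.5017 − 150.8128 = -322.3145°; wrapped into (−180°, 180°]: 37.6855°.
θ = atan2( sin Δλ · cos φ₂ , cos φ₁ · sin φ₂ − sin φ₁ · cos φ₂ · cos Δλ )
  = atan2(0.51612, -0.84756) = 148.661° → normalised to [0°, 360°): 148.661°.

148.7°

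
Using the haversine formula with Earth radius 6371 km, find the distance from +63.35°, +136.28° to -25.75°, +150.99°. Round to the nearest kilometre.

Δλ = 150.99 − 136.28 = 14.71°.
Δφ = -25.75 − 63.35 = -89.10°.
a = sin²(Δφ/2) + cos φ₁ · cos φ₂ · sin²(Δλ/2) = 0.498767.
c = 2·atan2(√a, √(1−a)) = 1.56833 rad → d = 6371·c ≈ 9991.83 km.

9992 km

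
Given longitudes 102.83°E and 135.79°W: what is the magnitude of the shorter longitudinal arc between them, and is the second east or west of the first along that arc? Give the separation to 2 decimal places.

121.38° east

Raw difference: -135.79 − 102.83 = -238.62°.
Normalise into (−180°, 180°]: -238.62° + 360° = 121.38°.
Positive ⇒ the second point lies to the east; separation 121.38°.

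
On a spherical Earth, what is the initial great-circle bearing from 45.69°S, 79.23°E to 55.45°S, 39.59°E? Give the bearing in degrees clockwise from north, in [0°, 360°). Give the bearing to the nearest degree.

234°

Δλ = 39.59 − 79.23 = -39.64°.
θ = atan2( sin Δλ · cos φ₂ , cos φ₁ · sin φ₂ − sin φ₁ · cos φ₂ · cos Δλ )
  = atan2(-0.36180, -0.26283) = -125.996° → normalised to [0°, 360°): 234.004°.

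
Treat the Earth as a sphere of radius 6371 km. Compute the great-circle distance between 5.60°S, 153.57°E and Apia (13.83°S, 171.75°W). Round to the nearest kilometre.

Δλ = -171.75 − 153.57 = -325.32°; wrapped into (−180°, 180°]: 34.68°.
Δφ = -13.83 − -5.60 = -8.23°.
a = sin²(Δφ/2) + cos φ₁ · cos φ₂ · sin²(Δλ/2) = 0.090991.
c = 2·atan2(√a, √(1−a)) = 0.61284 rad → d = 6371·c ≈ 3904.40 km.

3904 km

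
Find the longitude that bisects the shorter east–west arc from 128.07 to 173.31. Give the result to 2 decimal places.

+150.69°

Signed shortest Δλ from +128.07° to +173.31° is +45.24°.
Midpoint longitude = +128.07° + (+45.24°)/2 = +128.07° + 22.62° = +150.69°.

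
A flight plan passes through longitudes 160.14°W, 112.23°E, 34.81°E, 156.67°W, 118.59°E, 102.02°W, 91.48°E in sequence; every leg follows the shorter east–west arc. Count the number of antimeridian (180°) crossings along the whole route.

Leg 1: -160.14° → +112.23°, shortest Δλ = -87.63° (west) — crosses 180°.
Leg 2: +112.23° → +34.81°, shortest Δλ = -77.42° (west) — does not cross 180°.
Leg 3: +34.81° → -156.67°, shortest Δλ = 168.52° (east) — crosses 180°.
Leg 4: -156.67° → +118.59°, shortest Δλ = -84.74° (west) — crosses 180°.
Leg 5: +118.59° → -102.02°, shortest Δλ = 139.39° (east) — crosses 180°.
Leg 6: -102.02° → +91.48°, shortest Δλ = -166.5° (west) — crosses 180°.
Total crossings: 5.

5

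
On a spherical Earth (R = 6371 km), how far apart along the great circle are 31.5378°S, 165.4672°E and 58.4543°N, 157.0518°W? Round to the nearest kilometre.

10594 km

Δλ = -157.0518 − 165.4672 = -322.5190°; wrapped into (−180°, 180°]: 37.4810°.
Δφ = 58.4543 − -31.5378 = 89.9921°.
a = sin²(Δφ/2) + cos φ₁ · cos φ₂ · sin²(Δλ/2) = 0.545958.
c = 2·atan2(√a, √(1−a)) = 1.66284 rad → d = 6371·c ≈ 10593.97 km.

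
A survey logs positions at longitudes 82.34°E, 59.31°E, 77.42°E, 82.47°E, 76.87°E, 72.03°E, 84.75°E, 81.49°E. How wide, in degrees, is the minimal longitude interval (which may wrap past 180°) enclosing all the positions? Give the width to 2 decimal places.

25.44°

Sort the longitudes: +59.31°, +72.03°, +76.87°, +77.42°, +81.49°, +82.34°, +82.47°, +84.75°.
Eastward gaps between consecutive values (wrapping around): 12.72°, 4.84°, 0.55°, 4.07°, 0.85°, 0.13°, 2.28°, 334.56°.
Largest gap = 334.56° ⇒ minimal covering band is its complement: 360° − 334.56° = 25.44°.
Band runs from +59.31° eastward to +84.75°.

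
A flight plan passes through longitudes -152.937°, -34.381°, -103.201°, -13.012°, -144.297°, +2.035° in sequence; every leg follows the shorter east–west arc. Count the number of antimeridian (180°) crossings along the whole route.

0

Leg 1: -152.937° → -34.381°, shortest Δλ = 118.556° (east) — does not cross 180°.
Leg 2: -34.381° → -103.201°, shortest Δλ = -68.82° (west) — does not cross 180°.
Leg 3: -103.201° → -13.012°, shortest Δλ = 90.189° (east) — does not cross 180°.
Leg 4: -13.012° → -144.297°, shortest Δλ = -131.285° (west) — does not cross 180°.
Leg 5: -144.297° → +2.035°, shortest Δλ = 146.332° (east) — does not cross 180°.
Total crossings: 0.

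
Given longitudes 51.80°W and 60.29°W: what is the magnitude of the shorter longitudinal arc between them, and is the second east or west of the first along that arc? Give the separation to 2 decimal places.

8.49° west

Raw difference: -60.29 − -51.80 = -8.49°.
Normalise into (−180°, 180°]: -8.49° stays -8.49°.
Negative ⇒ the second point lies to the west; separation 8.49°.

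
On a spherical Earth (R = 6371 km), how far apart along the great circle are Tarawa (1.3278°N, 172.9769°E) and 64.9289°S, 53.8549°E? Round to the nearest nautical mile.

Δλ = 53.8549 − 172.9769 = -119.1220°.
Δφ = -64.9289 − 1.3278 = -66.2567°.
a = sin²(Δφ/2) + cos φ₁ · cos φ₂ · sin²(Δλ/2) = 0.613578.
c = 2·atan2(√a, √(1−a)) = 1.79995 rad → d = 6371·c ≈ 11467.50 km ≈ 6191.96 nmi.

6192 nmi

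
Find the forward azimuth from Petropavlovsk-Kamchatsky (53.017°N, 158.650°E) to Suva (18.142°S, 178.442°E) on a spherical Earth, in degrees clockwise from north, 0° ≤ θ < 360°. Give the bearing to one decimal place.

160.4°

Δλ = 178.442 − 158.650 = 19.792°.
θ = atan2( sin Δλ · cos φ₂ , cos φ₁ · sin φ₂ − sin φ₁ · cos φ₂ · cos Δλ )
  = atan2(0.32177, -0.90158) = 160.358° → normalised to [0°, 360°): 160.358°.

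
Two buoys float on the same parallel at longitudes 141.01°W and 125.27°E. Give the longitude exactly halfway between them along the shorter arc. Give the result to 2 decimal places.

172.13°E

Signed shortest Δλ from -141.01° to +125.27° is -93.72°.
Midpoint longitude = -141.01° + (-93.72°)/2 = -141.01° − 46.86° = -187.87°.
Normalise into (−180°, 180°]: +172.13°.
(The naïve average (-141.01 + +125.27)/2 = -7.87° is on the wrong side of the globe.)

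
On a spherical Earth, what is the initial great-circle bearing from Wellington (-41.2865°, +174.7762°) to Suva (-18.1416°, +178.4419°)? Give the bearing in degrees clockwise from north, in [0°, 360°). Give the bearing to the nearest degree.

Δλ = 178.4419 − 174.7762 = 3.6657°.
θ = atan2( sin Δλ · cos φ₂ , cos φ₁ · sin φ₂ − sin φ₁ · cos φ₂ · cos Δλ )
  = atan2(0.06076, 0.39177) = 8.815° → normalised to [0°, 360°): 8.815°.

9°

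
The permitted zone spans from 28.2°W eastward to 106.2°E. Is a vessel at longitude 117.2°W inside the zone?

No

Band width going east from -28.2° to +106.2°: ((106.2 − -28.2) mod 360) = 134.4°.
Offset of -117.2° east of the west edge: ((-117.2 − -28.2) mod 360) = 271.0°.
271.0° > 134.4° ⇒ outside.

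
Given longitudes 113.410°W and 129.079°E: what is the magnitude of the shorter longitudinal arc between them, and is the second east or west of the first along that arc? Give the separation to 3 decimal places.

Raw difference: 129.079 − -113.410 = 242.489°.
Normalise into (−180°, 180°]: 242.489° − 360° = -117.511°.
Negative ⇒ the second point lies to the west; separation 117.511°.

117.511° west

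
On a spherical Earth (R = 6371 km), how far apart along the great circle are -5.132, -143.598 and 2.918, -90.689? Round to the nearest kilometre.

Δλ = -90.689 − -143.598 = 52.909°.
Δφ = 2.918 − -5.132 = 8.050°.
a = sin²(Δφ/2) + cos φ₁ · cos φ₂ · sin²(Δλ/2) = 0.202334.
c = 2·atan2(√a, √(1−a)) = 0.93312 rad → d = 6371·c ≈ 5944.89 km.

5945 km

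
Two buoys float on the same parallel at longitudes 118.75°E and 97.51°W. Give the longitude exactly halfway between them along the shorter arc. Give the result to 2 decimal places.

169.38°W

Signed shortest Δλ from +118.75° to -97.51° is +143.74°.
Midpoint longitude = +118.75° + (+143.74°)/2 = +118.75° + 71.87° = +190.62°.
Normalise into (−180°, 180°]: -169.38°.
(The naïve average (+118.75 + -97.51)/2 = 10.62° is on the wrong side of the globe.)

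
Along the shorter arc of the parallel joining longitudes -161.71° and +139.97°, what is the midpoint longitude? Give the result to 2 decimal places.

Signed shortest Δλ from -161.71° to +139.97° is -58.32°.
Midpoint longitude = -161.71° + (-58.32°)/2 = -161.71° − 29.16° = -190.87°.
Normalise into (−180°, 180°]: +169.13°.
(The naïve average (-161.71 + +139.97)/2 = -10.87° is on the wrong side of the globe.)

+169.13°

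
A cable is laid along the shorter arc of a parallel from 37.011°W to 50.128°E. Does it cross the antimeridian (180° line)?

No

Signed shortest Δλ = ((50.128 − -37.011 + 180) mod 360) − 180 = 87.139°.
Going east by 87.139° from -37.011° reaches +50.128° without touching 180°.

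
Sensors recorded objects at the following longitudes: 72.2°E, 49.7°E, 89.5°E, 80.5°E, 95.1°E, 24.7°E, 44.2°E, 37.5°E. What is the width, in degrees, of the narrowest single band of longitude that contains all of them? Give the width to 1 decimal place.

Sort the longitudes: +24.7°, +37.5°, +44.2°, +49.7°, +72.2°, +80.5°, +89.5°, +95.1°.
Eastward gaps between consecutive values (wrapping around): 12.8°, 6.7°, 5.5°, 22.5°, 8.3°, 9.0°, 5.6°, 289.6°.
Largest gap = 289.6° ⇒ minimal covering band is its complement: 360° − 289.6° = 70.4°.
Band runs from +24.7° eastward to +95.1°.

70.4°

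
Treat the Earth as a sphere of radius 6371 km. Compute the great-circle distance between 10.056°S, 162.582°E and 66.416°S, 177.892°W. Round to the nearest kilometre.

6439 km

Δλ = -177.892 − 162.582 = -340.474°; wrapped into (−180°, 180°]: 19.526°.
Δφ = -66.416 − -10.056 = -56.360°.
a = sin²(Δφ/2) + cos φ₁ · cos φ₂ · sin²(Δλ/2) = 0.234342.
c = 2·atan2(√a, √(1−a)) = 1.01064 rad → d = 6371·c ≈ 6438.80 km.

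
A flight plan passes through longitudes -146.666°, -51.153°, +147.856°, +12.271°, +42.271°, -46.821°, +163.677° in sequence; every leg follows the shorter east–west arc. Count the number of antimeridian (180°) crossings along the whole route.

Leg 1: -146.666° → -51.153°, shortest Δλ = 95.513° (east) — does not cross 180°.
Leg 2: -51.153° → +147.856°, shortest Δλ = -160.991° (west) — crosses 180°.
Leg 3: +147.856° → +12.271°, shortest Δλ = -135.585° (west) — does not cross 180°.
Leg 4: +12.271° → +42.271°, shortest Δλ = 30.0° (east) — does not cross 180°.
Leg 5: +42.271° → -46.821°, shortest Δλ = -89.092° (west) — does not cross 180°.
Leg 6: -46.821° → +163.677°, shortest Δλ = -149.502° (west) — crosses 180°.
Total crossings: 2.

2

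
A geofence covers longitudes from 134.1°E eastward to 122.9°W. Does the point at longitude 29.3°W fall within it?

Band width going east from +134.1° to -122.9°: ((-122.9 − 134.1) mod 360) = 103.0°.
Offset of -29.3° east of the west edge: ((-29.3 − 134.1) mod 360) = 196.6°.
196.6° > 103.0° ⇒ outside.

No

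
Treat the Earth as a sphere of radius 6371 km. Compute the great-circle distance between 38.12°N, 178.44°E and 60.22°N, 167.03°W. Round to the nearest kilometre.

2661 km

Δλ = -167.03 − 178.44 = -345.47°; wrapped into (−180°, 180°]: 14.53°.
Δφ = 60.22 − 38.12 = 22.10°.
a = sin²(Δφ/2) + cos φ₁ · cos φ₂ · sin²(Δλ/2) = 0.042984.
c = 2·atan2(√a, √(1−a)) = 0.41768 rad → d = 6371·c ≈ 2661.06 km.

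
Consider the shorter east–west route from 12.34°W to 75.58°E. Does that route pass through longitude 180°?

Signed shortest Δλ = ((75.58 − -12.34 + 180) mod 360) − 180 = 87.92°.
Going east by 87.92° from -12.34° reaches +75.58° without touching 180°.

No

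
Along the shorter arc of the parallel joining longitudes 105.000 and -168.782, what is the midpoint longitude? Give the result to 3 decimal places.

Signed shortest Δλ from +105.000° to -168.782° is +86.218°.
Midpoint longitude = +105.000° + (+86.218°)/2 = +105.000° + 43.109° = +148.109°.
(The naïve average (+105.000 + -168.782)/2 = -31.891° is on the wrong side of the globe.)

+148.109°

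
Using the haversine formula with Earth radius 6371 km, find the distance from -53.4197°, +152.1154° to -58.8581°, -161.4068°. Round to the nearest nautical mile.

Δλ = -161.4068 − 152.1154 = -313.5222°; wrapped into (−180°, 180°]: 46.4778°.
Δφ = -58.8581 − -53.4197 = -5.4384°.
a = sin²(Δφ/2) + cos φ₁ · cos φ₂ · sin²(Δλ/2) = 0.050232.
c = 2·atan2(√a, √(1−a)) = 0.45209 rad → d = 6371·c ≈ 2880.27 km ≈ 1555.22 nmi.

1555 nmi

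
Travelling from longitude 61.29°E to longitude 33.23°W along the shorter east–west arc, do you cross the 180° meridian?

No

Signed shortest Δλ = ((-33.23 − 61.29 + 180) mod 360) − 180 = -94.52°.
Going west by 94.52° from +61.29° reaches -33.23° without touching 180°.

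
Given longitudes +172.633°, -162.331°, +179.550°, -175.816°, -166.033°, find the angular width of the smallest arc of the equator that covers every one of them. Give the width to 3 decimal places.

Sort the longitudes: -175.816°, -166.033°, -162.331°, +172.633°, +179.550°.
Eastward gaps between consecutive values (wrapping around): 9.783°, 3.702°, 334.964°, 6.917°, 4.634°.
Largest gap = 334.964° ⇒ minimal covering band is its complement: 360° − 334.964° = 25.036°.
Band runs from +172.633° eastward to -162.331°, crossing the antimeridian.

25.036°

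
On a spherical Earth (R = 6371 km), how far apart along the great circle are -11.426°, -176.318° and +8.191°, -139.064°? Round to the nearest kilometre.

Δλ = -139.064 − -176.318 = 37.254°.
Δφ = 8.191 − -11.426 = 19.617°.
a = sin²(Δφ/2) + cos φ₁ · cos φ₂ · sin²(Δλ/2) = 0.127999.
c = 2·atan2(√a, √(1−a)) = 0.73176 rad → d = 6371·c ≈ 4662.02 km.

4662 km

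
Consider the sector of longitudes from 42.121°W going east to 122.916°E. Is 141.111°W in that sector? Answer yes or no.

Band width going east from -42.121° to +122.916°: ((122.916 − -42.121) mod 360) = 165.037°.
Offset of -141.111° east of the west edge: ((-141.111 − -42.121) mod 360) = 261.010°.
261.010° > 165.037° ⇒ outside.

No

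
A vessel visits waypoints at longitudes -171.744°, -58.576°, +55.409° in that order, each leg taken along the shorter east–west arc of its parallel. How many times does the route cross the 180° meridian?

Leg 1: -171.744° → -58.576°, shortest Δλ = 113.168° (east) — does not cross 180°.
Leg 2: -58.576° → +55.409°, shortest Δλ = 113.985° (east) — does not cross 180°.
Total crossings: 0.

0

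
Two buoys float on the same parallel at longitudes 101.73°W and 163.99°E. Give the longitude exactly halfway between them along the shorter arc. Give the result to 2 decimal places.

148.87°W

Signed shortest Δλ from -101.73° to +163.99° is -94.28°.
Midpoint longitude = -101.73° + (-94.28°)/2 = -101.73° − 47.14° = -148.87°.
(The naïve average (-101.73 + +163.99)/2 = 31.13° is on the wrong side of the globe.)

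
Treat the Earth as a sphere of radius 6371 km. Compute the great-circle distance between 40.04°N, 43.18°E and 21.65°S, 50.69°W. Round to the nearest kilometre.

11851 km

Δλ = -50.69 − 43.18 = -93.87°.
Δφ = -21.65 − 40.04 = -61.69°.
a = sin²(Δφ/2) + cos φ₁ · cos φ₂ · sin²(Δλ/2) = 0.642686.
c = 2·atan2(√a, √(1−a)) = 1.86019 rad → d = 6371·c ≈ 11851.27 km.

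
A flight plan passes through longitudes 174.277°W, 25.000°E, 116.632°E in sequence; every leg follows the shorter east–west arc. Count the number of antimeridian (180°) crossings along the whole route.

Leg 1: -174.277° → +25.000°, shortest Δλ = -160.723° (west) — crosses 180°.
Leg 2: +25.000° → +116.632°, shortest Δλ = 91.632° (east) — does not cross 180°.
Total crossings: 1.

1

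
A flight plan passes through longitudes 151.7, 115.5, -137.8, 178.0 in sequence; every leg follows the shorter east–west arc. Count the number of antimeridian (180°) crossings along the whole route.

Leg 1: +151.7° → +115.5°, shortest Δλ = -36.2° (west) — does not cross 180°.
Leg 2: +115.5° → -137.8°, shortest Δλ = 106.7° (east) — crosses 180°.
Leg 3: -137.8° → +178.0°, shortest Δλ = -44.2° (west) — crosses 180°.
Total crossings: 2.

2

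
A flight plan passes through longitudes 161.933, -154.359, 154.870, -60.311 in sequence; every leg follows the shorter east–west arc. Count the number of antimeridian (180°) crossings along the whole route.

3

Leg 1: +161.933° → -154.359°, shortest Δλ = 43.708° (east) — crosses 180°.
Leg 2: -154.359° → +154.870°, shortest Δλ = -50.771° (west) — crosses 180°.
Leg 3: +154.870° → -60.311°, shortest Δλ = 144.819° (east) — crosses 180°.
Total crossings: 3.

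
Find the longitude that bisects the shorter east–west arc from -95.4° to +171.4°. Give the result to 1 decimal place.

Signed shortest Δλ from -95.4° to +171.4° is -93.2°.
Midpoint longitude = -95.4° + (-93.2°)/2 = -95.4° − 46.6° = -142.0°.
(The naïve average (-95.4 + +171.4)/2 = 38.0° is on the wrong side of the globe.)

-142.0°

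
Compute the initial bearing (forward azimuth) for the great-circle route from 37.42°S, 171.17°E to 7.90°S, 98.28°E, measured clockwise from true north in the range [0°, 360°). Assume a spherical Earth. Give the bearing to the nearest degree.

274°

Δλ = 98.28 − 171.17 = -72.89°.
θ = atan2( sin Δλ · cos φ₂ , cos φ₁ · sin φ₂ − sin φ₁ · cos φ₂ · cos Δλ )
  = atan2(-0.94667, 0.06792) = -85.896° → normalised to [0°, 360°): 274.104°.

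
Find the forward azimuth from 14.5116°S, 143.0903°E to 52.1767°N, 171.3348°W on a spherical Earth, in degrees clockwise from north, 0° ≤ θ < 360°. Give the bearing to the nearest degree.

Δλ = -171.3348 − 143.0903 = -314.4251°; wrapped into (−180°, 180°]: 45.5749°.
θ = atan2( sin Δλ · cos φ₂ , cos φ₁ · sin φ₂ − sin φ₁ · cos φ₂ · cos Δλ )
  = atan2(0.43795, 0.87226) = 26.660° → normalised to [0°, 360°): 26.660°.

27°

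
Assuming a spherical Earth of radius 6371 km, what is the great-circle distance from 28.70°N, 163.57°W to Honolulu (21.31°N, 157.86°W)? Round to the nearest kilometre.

1003 km

Δλ = -157.86 − -163.57 = 5.71°.
Δφ = 21.31 − 28.70 = -7.39°.
a = sin²(Δφ/2) + cos φ₁ · cos φ₂ · sin²(Δλ/2) = 0.006181.
c = 2·atan2(√a, √(1−a)) = 0.15739 rad → d = 6371·c ≈ 1002.76 km.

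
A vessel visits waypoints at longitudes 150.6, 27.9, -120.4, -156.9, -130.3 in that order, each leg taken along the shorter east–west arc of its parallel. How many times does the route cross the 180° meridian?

0

Leg 1: +150.6° → +27.9°, shortest Δλ = -122.7° (west) — does not cross 180°.
Leg 2: +27.9° → -120.4°, shortest Δλ = -148.3° (west) — does not cross 180°.
Leg 3: -120.4° → -156.9°, shortest Δλ = -36.5° (west) — does not cross 180°.
Leg 4: -156.9° → -130.3°, shortest Δλ = 26.6° (east) — does not cross 180°.
Total crossings: 0.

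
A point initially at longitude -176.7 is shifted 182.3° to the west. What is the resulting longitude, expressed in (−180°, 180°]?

+1.0°

Start at -176.7°; shift −182.3° → -359.0°.
-359.0° lies outside (−180°, 180°]; add 360° → +1.0°.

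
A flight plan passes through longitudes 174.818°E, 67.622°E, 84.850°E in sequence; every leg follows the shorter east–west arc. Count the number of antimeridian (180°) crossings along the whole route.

0

Leg 1: +174.818° → +67.622°, shortest Δλ = -107.196° (west) — does not cross 180°.
Leg 2: +67.622° → +84.850°, shortest Δλ = 17.228° (east) — does not cross 180°.
Total crossings: 0.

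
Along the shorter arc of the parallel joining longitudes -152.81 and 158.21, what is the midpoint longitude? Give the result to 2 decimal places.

-177.30°

Signed shortest Δλ from -152.81° to +158.21° is -48.98°.
Midpoint longitude = -152.81° + (-48.98°)/2 = -152.81° − 24.49° = -177.30°.
(The naïve average (-152.81 + +158.21)/2 = 2.7° is on the wrong side of the globe.)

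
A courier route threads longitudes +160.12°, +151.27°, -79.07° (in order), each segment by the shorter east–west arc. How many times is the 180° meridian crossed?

Leg 1: +160.12° → +151.27°, shortest Δλ = -8.85° (west) — does not cross 180°.
Leg 2: +151.27° → -79.07°, shortest Δλ = 129.66° (east) — crosses 180°.
Total crossings: 1.

1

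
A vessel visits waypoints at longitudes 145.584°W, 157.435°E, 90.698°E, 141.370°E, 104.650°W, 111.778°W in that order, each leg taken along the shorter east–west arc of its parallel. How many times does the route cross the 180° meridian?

2

Leg 1: -145.584° → +157.435°, shortest Δλ = -56.981° (west) — crosses 180°.
Leg 2: +157.435° → +90.698°, shortest Δλ = -66.737° (west) — does not cross 180°.
Leg 3: +90.698° → +141.370°, shortest Δλ = 50.672° (east) — does not cross 180°.
Leg 4: +141.370° → -104.650°, shortest Δλ = 113.98° (east) — crosses 180°.
Leg 5: -104.650° → -111.778°, shortest Δλ = -7.128° (west) — does not cross 180°.
Total crossings: 2.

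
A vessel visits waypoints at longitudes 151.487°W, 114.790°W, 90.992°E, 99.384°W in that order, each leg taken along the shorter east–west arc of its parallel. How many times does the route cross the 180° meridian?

2

Leg 1: -151.487° → -114.790°, shortest Δλ = 36.697° (east) — does not cross 180°.
Leg 2: -114.790° → +90.992°, shortest Δλ = -154.218° (west) — crosses 180°.
Leg 3: +90.992° → -99.384°, shortest Δλ = 169.624° (east) — crosses 180°.
Total crossings: 2.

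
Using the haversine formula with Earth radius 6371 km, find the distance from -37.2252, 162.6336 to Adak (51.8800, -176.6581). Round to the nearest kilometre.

Δλ = -176.6581 − 162.6336 = -339.2917°; wrapped into (−180°, 180°]: 20.7083°.
Δφ = 51.8800 − -37.2252 = 89.1052°.
a = sin²(Δφ/2) + cos φ₁ · cos φ₂ · sin²(Δλ/2) = 0.508070.
c = 2·atan2(√a, √(1−a)) = 1.58694 rad → d = 6371·c ≈ 10110.38 km.

10110 km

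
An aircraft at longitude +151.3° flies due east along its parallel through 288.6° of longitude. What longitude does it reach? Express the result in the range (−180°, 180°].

+79.9°

Start at +151.3°; shift +288.6° → +439.9°.
+439.9° lies outside (−180°, 180°]; subtract 360° → +79.9°.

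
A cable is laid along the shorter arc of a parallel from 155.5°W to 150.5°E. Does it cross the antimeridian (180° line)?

Yes

Naïve |150.5 − -155.5| = 306.0° > 180°, so the shorter arc goes the other way round — across 180°.
Signed shortest Δλ = ((150.5 − -155.5 + 180) mod 360) − 180 = -54.0°.
Going west by 54.0° from -155.5° passes through 180° before reaching +150.5°.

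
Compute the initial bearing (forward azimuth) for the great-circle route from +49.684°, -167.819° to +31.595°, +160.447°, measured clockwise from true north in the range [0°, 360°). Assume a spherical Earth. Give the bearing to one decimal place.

244.5°

Δλ = 160.447 − -167.819 = 328.266°; wrapped into (−180°, 180°]: -31.734°.
θ = atan2( sin Δλ · cos φ₂ , cos φ₁ · sin φ₂ − sin φ₁ · cos φ₂ · cos Δλ )
  = atan2(-0.44801, -0.21340) = -115.469° → normalised to [0°, 360°): 244.531°.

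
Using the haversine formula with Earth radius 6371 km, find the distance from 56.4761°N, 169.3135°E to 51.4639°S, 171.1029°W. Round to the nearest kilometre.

12136 km

Δλ = -171.1029 − 169.3135 = -340.4164°; wrapped into (−180°, 180°]: 19.5836°.
Δφ = -51.4639 − 56.4761 = -107.9400°.
a = sin²(Δφ/2) + cos φ₁ · cos φ₂ · sin²(Δλ/2) = 0.663962.
c = 2·atan2(√a, √(1−a)) = 1.90490 rad → d = 6371·c ≈ 12136.13 km.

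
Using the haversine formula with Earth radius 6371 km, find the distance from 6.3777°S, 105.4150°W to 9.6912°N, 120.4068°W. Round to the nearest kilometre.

2439 km

Δλ = -120.4068 − -105.4150 = -14.9918°.
Δφ = 9.6912 − -6.3777 = 16.0689°.
a = sin²(Δφ/2) + cos φ₁ · cos φ₂ · sin²(Δλ/2) = 0.036207.
c = 2·atan2(√a, √(1−a)) = 0.38290 rad → d = 6371·c ≈ 2439.44 km.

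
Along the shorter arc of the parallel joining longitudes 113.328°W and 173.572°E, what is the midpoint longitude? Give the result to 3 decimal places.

149.878°W

Signed shortest Δλ from -113.328° to +173.572° is -73.100°.
Midpoint longitude = -113.328° + (-73.100°)/2 = -113.328° − 36.550° = -149.878°.
(The naïve average (-113.328 + +173.572)/2 = 30.122° is on the wrong side of the globe.)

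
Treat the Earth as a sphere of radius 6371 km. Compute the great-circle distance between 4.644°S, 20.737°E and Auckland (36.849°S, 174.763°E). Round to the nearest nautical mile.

7922 nmi

Δλ = 174.763 − 20.737 = 154.026°.
Δφ = -36.849 − -4.644 = -32.205°.
a = sin²(Δφ/2) + cos φ₁ · cos φ₂ · sin²(Δλ/2) = 0.834237.
c = 2·atan2(√a, √(1−a)) = 2.30295 rad → d = 6371·c ≈ 14672.11 km ≈ 7922.30 nmi.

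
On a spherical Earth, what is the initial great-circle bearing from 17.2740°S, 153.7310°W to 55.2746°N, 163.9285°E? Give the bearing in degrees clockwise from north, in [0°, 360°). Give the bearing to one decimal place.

337.1°

Δλ = 163.9285 − -153.7310 = 317.6595°; wrapped into (−180°, 180°]: -42.3405°.
θ = atan2( sin Δλ · cos φ₂ , cos φ₁ · sin φ₂ − sin φ₁ · cos φ₂ · cos Δλ )
  = atan2(-0.38368, 0.90985) = -22.865° → normalised to [0°, 360°): 337.135°.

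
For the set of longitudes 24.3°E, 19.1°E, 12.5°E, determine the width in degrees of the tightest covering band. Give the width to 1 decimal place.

Sort the longitudes: +12.5°, +19.1°, +24.3°.
Eastward gaps between consecutive values (wrapping around): 6.6°, 5.2°, 348.2°.
Largest gap = 348.2° ⇒ minimal covering band is its complement: 360° − 348.2° = 11.8°.
Band runs from +12.5° eastward to +24.3°.

11.8°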